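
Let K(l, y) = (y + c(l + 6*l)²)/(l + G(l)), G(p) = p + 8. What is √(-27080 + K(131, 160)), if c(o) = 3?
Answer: I*√219342930/90 ≈ 164.56*I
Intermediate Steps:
G(p) = 8 + p
K(l, y) = (9 + y)/(8 + 2*l) (K(l, y) = (y + 3²)/(l + (8 + l)) = (y + 9)/(8 + 2*l) = (9 + y)/(8 + 2*l))
√(-27080 + K(131, 160)) = √(-27080 + (9 + 160)/(2*(4 + 131))) = √(-27080 + (½)*169/135) = √(-27080 + (½)*(1/135)*169) = √(-27080 + 169/270) = √(-7311431/270) = I*√219342930/90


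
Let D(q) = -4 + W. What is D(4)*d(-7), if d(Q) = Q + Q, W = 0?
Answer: 56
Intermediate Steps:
D(q) = -4 (D(q) = -4 + 0 = -4)
d(Q) = 2*Q
D(4)*d(-7) = -8*(-7) = -4*(-14) = 56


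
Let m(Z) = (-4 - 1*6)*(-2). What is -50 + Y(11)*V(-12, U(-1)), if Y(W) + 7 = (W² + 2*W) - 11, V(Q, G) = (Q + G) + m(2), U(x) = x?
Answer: 825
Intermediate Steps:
m(Z) = 20 (m(Z) = (-4 - 6)*(-2) = -10*(-2) = 20)
V(Q, G) = 20 + G + Q (V(Q, G) = (Q + G) + 20 = (G + Q) + 20 = 20 + G + Q)
Y(W) = -18 + W² + 2*W (Y(W) = -7 + ((W² + 2*W) - 11) = -7 + (-11 + W² + 2*W) = -18 + W² + 2*W)
-50 + Y(11)*V(-12, U(-1)) = -50 + (-18 + 11² + 2*11)*(20 - 1 - 12) = -50 + (-18 + 121 + 22)*7 = -50 + 125*7 = -50 + 875 = 825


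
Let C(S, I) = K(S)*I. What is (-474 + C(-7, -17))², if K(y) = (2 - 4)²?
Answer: 293764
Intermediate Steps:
K(y) = 4 (K(y) = (-2)² = 4)
C(S, I) = 4*I
(-474 + C(-7, -17))² = (-474 + 4*(-17))² = (-474 - 68)² = (-542)² = 293764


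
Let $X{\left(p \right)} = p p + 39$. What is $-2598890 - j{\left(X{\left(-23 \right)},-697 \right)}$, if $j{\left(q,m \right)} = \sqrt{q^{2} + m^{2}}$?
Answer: $-2598890 - \sqrt{808433} \approx -2.5998 \cdot 10^{6}$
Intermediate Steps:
$X{\left(p \right)} = 39 + p^{2}$ ($X{\left(p \right)} = p^{2} + 39 = 39 + p^{2}$)
$j{\left(q,m \right)} = \sqrt{m^{2} + q^{2}}$
$-2598890 - j{\left(X{\left(-23 \right)},-697 \right)} = -2598890 - \sqrt{\left(-697\right)^{2} + \left(39 + \left(-23\right)^{2}\right)^{2}} = -2598890 - \sqrt{485809 + \left(39 + 529\right)^{2}} = -2598890 - \sqrt{485809 + 568^{2}} = -2598890 - \sqrt{485809 + 322624} = -2598890 - \sqrt{808433}$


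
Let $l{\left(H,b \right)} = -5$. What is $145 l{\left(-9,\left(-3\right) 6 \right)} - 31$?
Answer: $-756$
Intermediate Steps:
$145 l{\left(-9,\left(-3\right) 6 \right)} - 31 = 145 \left(-5\right) - 31 = -725 - 31 = -756$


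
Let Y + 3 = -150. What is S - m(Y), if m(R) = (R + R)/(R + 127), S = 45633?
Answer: 593076/13 ≈ 45621.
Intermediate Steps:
Y = -153 (Y = -3 - 150 = -153)
m(R) = 2*R/(127 + R) (m(R) = (2*R)/(127 + R) = 2*R/(127 + R))
S - m(Y) = 45633 - 2*(-153)/(127 - 153) = 45633 - 2*(-153)/(-26) = 45633 - 2*(-153)*(-1)/26 = 45633 - 1*153/13 = 45633 - 153/13 = 593076/13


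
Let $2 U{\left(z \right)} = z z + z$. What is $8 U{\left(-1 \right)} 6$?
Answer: $0$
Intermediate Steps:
$U{\left(z \right)} = \frac{z}{2} + \frac{z^{2}}{2}$ ($U{\left(z \right)} = \frac{z z + z}{2} = \frac{z^{2} + z}{2} = \frac{z + z^{2}}{2} = \frac{z}{2} + \frac{z^{2}}{2}$)
$8 U{\left(-1 \right)} 6 = 8 \cdot \frac{1}{2} \left(-1\right) \left(1 - 1\right) 6 = 8 \cdot \frac{1}{2} \left(-1\right) 0 \cdot 6 = 8 \cdot 0 \cdot 6 = 0 \cdot 6 = 0$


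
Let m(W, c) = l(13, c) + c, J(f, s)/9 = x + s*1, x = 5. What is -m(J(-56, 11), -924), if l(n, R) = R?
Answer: 1848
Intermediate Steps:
J(f, s) = 45 + 9*s (J(f, s) = 9*(5 + s*1) = 9*(5 + s) = 45 + 9*s)
m(W, c) = 2*c (m(W, c) = c + c = 2*c)
-m(J(-56, 11), -924) = -2*(-924) = -1*(-1848) = 1848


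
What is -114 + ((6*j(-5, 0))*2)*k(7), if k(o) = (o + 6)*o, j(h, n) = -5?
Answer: -5574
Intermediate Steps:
k(o) = o*(6 + o) (k(o) = (6 + o)*o = o*(6 + o))
-114 + ((6*j(-5, 0))*2)*k(7) = -114 + ((6*(-5))*2)*(7*(6 + 7)) = -114 + (-30*2)*(7*13) = -114 - 60*91 = -114 - 5460 = -5574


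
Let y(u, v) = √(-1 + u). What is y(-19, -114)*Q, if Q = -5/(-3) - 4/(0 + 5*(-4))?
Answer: 56*I*√5/15 ≈ 8.348*I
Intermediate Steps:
Q = 28/15 (Q = -5*(-⅓) - 4/(0 - 20) = 5/3 - 4/(-20) = 5/3 - 4*(-1/20) = 5/3 + ⅕ = 28/15 ≈ 1.8667)
y(-19, -114)*Q = √(-1 - 19)*(28/15) = √(-20)*(28/15) = (2*I*√5)*(28/15) = 56*I*√5/15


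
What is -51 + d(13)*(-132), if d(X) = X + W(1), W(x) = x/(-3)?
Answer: -1723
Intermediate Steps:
W(x) = -x/3 (W(x) = x*(-⅓) = -x/3)
d(X) = -⅓ + X (d(X) = X - ⅓*1 = X - ⅓ = -⅓ + X)
-51 + d(13)*(-132) = -51 + (-⅓ + 13)*(-132) = -51 + (38/3)*(-132) = -51 - 1672 = -1723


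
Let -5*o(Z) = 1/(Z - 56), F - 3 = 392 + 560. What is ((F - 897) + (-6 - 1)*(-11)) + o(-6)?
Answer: 41851/310 ≈ 135.00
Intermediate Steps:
F = 955 (F = 3 + (392 + 560) = 3 + 952 = 955)
o(Z) = -1/(5*(-56 + Z)) (o(Z) = -1/(5*(Z - 56)) = -1/(5*(-56 + Z)))
((F - 897) + (-6 - 1)*(-11)) + o(-6) = ((955 - 897) + (-6 - 1)*(-11)) - 1/(-280 + 5*(-6)) = (58 - 7*(-11)) - 1/(-280 - 30) = (58 + 77) - 1/(-310) = 135 - 1*(-1/310) = 135 + 1/310 = 41851/310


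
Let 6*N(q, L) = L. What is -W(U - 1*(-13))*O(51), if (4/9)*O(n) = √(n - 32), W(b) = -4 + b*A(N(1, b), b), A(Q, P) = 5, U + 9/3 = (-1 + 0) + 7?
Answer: -171*√19 ≈ -745.37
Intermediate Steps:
N(q, L) = L/6
U = 3 (U = -3 + ((-1 + 0) + 7) = -3 + (-1 + 7) = -3 + 6 = 3)
W(b) = -4 + 5*b (W(b) = -4 + b*5 = -4 + 5*b)
O(n) = 9*√(-32 + n)/4 (O(n) = 9*√(n - 32)/4 = 9*√(-32 + n)/4)
-W(U - 1*(-13))*O(51) = -(-4 + 5*(3 - 1*(-13)))*9*√(-32 + 51)/4 = -(-4 + 5*(3 + 13))*9*√19/4 = -(-4 + 5*16)*9*√19/4 = -(-4 + 80)*9*√19/4 = -76*9*√19/4 = -171*√19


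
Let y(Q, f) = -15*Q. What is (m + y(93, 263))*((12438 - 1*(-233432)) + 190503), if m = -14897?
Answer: -7109388916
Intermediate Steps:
(m + y(93, 263))*((12438 - 1*(-233432)) + 190503) = (-14897 - 15*93)*((12438 - 1*(-233432)) + 190503) = (-14897 - 1395)*((12438 + 233432) + 190503) = -16292*(245870 + 190503) = -16292*436373 = -7109388916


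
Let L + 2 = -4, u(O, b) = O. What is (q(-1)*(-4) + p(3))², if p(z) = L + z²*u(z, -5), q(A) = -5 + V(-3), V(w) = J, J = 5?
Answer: 441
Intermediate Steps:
V(w) = 5
L = -6 (L = -2 - 4 = -6)
q(A) = 0 (q(A) = -5 + 5 = 0)
p(z) = -6 + z³ (p(z) = -6 + z²*z = -6 + z³)
(q(-1)*(-4) + p(3))² = (0*(-4) + (-6 + 3³))² = (0 + (-6 + 27))² = (0 + 21)² = 21² = 441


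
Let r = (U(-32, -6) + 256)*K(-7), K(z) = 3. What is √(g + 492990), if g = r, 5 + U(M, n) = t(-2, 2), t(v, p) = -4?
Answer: 3*√54859 ≈ 702.66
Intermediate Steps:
U(M, n) = -9 (U(M, n) = -5 - 4 = -9)
r = 741 (r = (-9 + 256)*3 = 247*3 = 741)
g = 741
√(g + 492990) = √(741 + 492990) = √493731 = 3*√54859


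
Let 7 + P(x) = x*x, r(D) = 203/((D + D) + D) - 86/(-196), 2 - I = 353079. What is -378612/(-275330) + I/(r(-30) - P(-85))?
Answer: 110190685148001/2191584949840 ≈ 50.279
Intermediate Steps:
I = -353077 (I = 2 - 1*353079 = 2 - 353079 = -353077)
r(D) = 43/98 + 203/(3*D) (r(D) = 203/(2*D + D) - 86*(-1/196) = 203/((3*D)) + 43/98 = 203*(1/(3*D)) + 43/98 = 203/(3*D) + 43/98 = 43/98 + 203/(3*D))
P(x) = -7 + x² (P(x) = -7 + x*x = -7 + x²)
-378612/(-275330) + I/(r(-30) - P(-85)) = -378612/(-275330) - 353077/((1/294)*(19894 + 129*(-30))/(-30) - (-7 + (-85)²)) = -378612*(-1/275330) - 353077/((1/294)*(-1/30)*(19894 - 3870) - (-7 + 7225)) = 189306/137665 - 353077/((1/294)*(-1/30)*16024 - 1*7218) = 189306/137665 - 353077/(-4006/2205 - 7218) = 189306/137665 - 353077/(-15919696/2205) = 189306/137665 - 353077*(-2205/15919696) = 189306/137665 + 778534785/15919696 = 110190685148001/2191584949840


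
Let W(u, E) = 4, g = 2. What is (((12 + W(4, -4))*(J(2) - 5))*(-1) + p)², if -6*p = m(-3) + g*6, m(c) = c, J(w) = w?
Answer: 8649/4 ≈ 2162.3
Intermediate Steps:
p = -3/2 (p = -(-3 + 2*6)/6 = -(-3 + 12)/6 = -⅙*9 = -3/2 ≈ -1.5000)
(((12 + W(4, -4))*(J(2) - 5))*(-1) + p)² = (((12 + 4)*(2 - 5))*(-1) - 3/2)² = ((16*(-3))*(-1) - 3/2)² = (-48*(-1) - 3/2)² = (48 - 3/2)² = (93/2)² = 8649/4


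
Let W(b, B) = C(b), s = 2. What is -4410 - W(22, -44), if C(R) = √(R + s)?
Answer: -4410 - 2*√6 ≈ -4414.9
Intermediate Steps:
C(R) = √(2 + R) (C(R) = √(R + 2) = √(2 + R))
W(b, B) = √(2 + b)
-4410 - W(22, -44) = -4410 - √(2 + 22) = -4410 - √24 = -4410 - 2*√6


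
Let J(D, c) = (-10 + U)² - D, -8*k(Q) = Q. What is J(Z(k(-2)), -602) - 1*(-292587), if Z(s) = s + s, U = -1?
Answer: 585415/2 ≈ 2.9271e+5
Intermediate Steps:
k(Q) = -Q/8
Z(s) = 2*s
J(D, c) = 121 - D (J(D, c) = (-10 - 1)² - D = (-11)² - D = 121 - D)
J(Z(k(-2)), -602) - 1*(-292587) = (121 - 2*(-⅛*(-2))) - 1*(-292587) = (121 - 2/4) + 292587 = (121 - 1*½) + 292587 = (121 - ½) + 292587 = 241/2 + 292587 = 585415/2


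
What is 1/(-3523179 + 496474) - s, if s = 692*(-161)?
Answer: 337211257459/3026705 ≈ 1.1141e+5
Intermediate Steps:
s = -111412
1/(-3523179 + 496474) - s = 1/(-3523179 + 496474) - 1*(-111412) = 1/(-3026705) + 111412 = -1/3026705 + 111412 = 337211257459/3026705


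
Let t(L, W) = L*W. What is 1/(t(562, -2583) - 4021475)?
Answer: -1/5473121 ≈ -1.8271e-7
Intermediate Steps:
1/(t(562, -2583) - 4021475) = 1/(562*(-2583) - 4021475) = 1/(-1451646 - 4021475) = 1/(-5473121) = -1/5473121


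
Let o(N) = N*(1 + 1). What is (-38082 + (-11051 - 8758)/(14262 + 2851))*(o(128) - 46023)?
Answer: 29827135371525/17113 ≈ 1.7430e+9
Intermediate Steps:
o(N) = 2*N (o(N) = N*2 = 2*N)
(-38082 + (-11051 - 8758)/(14262 + 2851))*(o(128) - 46023) = (-38082 + (-11051 - 8758)/(14262 + 2851))*(2*128 - 46023) = (-38082 - 19809/17113)*(256 - 46023) = (-38082 - 19809*1/17113)*(-45767) = (-38082 - 19809/17113)*(-45767) = -651717075/17113*(-45767) = 29827135371525/17113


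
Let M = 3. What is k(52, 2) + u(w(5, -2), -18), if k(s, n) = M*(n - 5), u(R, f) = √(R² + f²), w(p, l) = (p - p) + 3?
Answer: -9 + 3*√37 ≈ 9.2483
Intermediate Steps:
w(p, l) = 3 (w(p, l) = 0 + 3 = 3)
k(s, n) = -15 + 3*n (k(s, n) = 3*(n - 5) = 3*(-5 + n) = -15 + 3*n)
k(52, 2) + u(w(5, -2), -18) = (-15 + 3*2) + √(3² + (-18)²) = (-15 + 6) + √(9 + 324) = -9 + √333 = -9 + 3*√37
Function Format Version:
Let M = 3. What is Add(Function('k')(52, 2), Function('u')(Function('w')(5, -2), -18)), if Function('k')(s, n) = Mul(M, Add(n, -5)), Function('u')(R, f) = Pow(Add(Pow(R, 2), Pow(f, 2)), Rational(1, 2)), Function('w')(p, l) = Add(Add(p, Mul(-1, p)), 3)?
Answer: Add(-9, Mul(3, Pow(37, Rational(1, 2)))) ≈ 9.2483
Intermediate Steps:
Function('w')(p, l) = 3 (Function('w')(p, l) = Add(0, 3) = 3)
Function('k')(s, n) = Add(-15, Mul(3, n)) (Function('k')(s, n) = Mul(3, Add(n, -5)) = Mul(3, Add(-5, n)) = Add(-15, Mul(3, n)))
Add(Function('k')(52, 2), Function('u')(Function('w')(5, -2), -18)) = Add(Add(-15, Mul(3, 2)), Pow(Add(Pow(3, 2), Pow(-18, 2)), Rational(1, 2))) = Add(Add(-15, 6), Pow(Add(9, 324), Rational(1, 2))) = Add(-9, Pow(333, Rational(1, 2))) = Add(-9, Mul(3, Pow(37, Rational(1, 2))))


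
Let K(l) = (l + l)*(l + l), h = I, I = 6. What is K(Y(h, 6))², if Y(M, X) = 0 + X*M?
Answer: 26873856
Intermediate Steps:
h = 6
Y(M, X) = M*X (Y(M, X) = 0 + M*X = M*X)
K(l) = 4*l² (K(l) = (2*l)*(2*l) = 4*l²)
K(Y(h, 6))² = (4*(6*6)²)² = (4*36²)² = (4*1296)² = 5184² = 26873856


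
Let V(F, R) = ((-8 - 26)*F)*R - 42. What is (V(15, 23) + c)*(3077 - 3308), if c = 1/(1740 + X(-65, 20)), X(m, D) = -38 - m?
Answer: 1601686471/589 ≈ 2.7193e+6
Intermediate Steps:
V(F, R) = -42 - 34*F*R (V(F, R) = (-34*F)*R - 42 = -34*F*R - 42 = -42 - 34*F*R)
c = 1/1767 (c = 1/(1740 + (-38 - 1*(-65))) = 1/(1740 + (-38 + 65)) = 1/(1740 + 27) = 1/1767 ≈ 0.00056593)
(V(15, 23) + c)*(3077 - 3308) = ((-42 - 34*15*23) + 1/1767)*(3077 - 3308) = ((-42 - 11730) + 1/1767)*(-231) = (-11772 + 1/1767)*(-231) = -20801123/1767*(-231) = 1601686471/589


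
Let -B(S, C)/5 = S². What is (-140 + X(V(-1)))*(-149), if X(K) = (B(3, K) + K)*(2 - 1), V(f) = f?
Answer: 27714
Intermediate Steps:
B(S, C) = -5*S²
X(K) = -45 + K (X(K) = (-5*3² + K)*(2 - 1) = (-5*9 + K)*1 = (-45 + K)*1 = -45 + K)
(-140 + X(V(-1)))*(-149) = (-140 + (-45 - 1))*(-149) = (-140 - 46)*(-149) = -186*(-149) = 27714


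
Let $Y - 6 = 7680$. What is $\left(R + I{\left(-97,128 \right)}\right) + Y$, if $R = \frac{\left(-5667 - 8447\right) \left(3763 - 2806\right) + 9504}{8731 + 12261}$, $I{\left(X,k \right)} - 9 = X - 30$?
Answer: $\frac{72684931}{10496} \approx 6925.0$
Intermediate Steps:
$I{\left(X,k \right)} = -21 + X$ ($I{\left(X,k \right)} = 9 + \left(X - 30\right) = 9 + \left(-30 + X\right) = -21 + X$)
$Y = 7686$ ($Y = 6 + 7680 = 7686$)
$R = - \frac{6748797}{10496}$ ($R = \frac{\left(-14114\right) 957 + 9504}{20992} = \left(-13507098 + 9504\right) \frac{1}{20992} = \left(-13497594\right) \frac{1}{20992} = - \frac{6748797}{10496} \approx -642.99$)
$\left(R + I{\left(-97,128 \right)}\right) + Y = \left(- \frac{6748797}{10496} - 118\right) + 7686 = - \frac{7987325}{10496} + 7686 = \frac{72684931}{10496}$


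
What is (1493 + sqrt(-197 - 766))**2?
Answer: 2228086 + 8958*I*sqrt(107) ≈ 2.2281e+6 + 92662.0*I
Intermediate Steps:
(1493 + sqrt(-197 - 766))**2 = (1493 + sqrt(-963))**2 = (1493 + 3*I*sqrt(107))**2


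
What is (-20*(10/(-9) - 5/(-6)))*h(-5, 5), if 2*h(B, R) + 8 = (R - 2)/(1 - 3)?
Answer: -475/18 ≈ -26.389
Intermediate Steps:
h(B, R) = -7/2 - R/4 (h(B, R) = -4 + ((R - 2)/(1 - 3))/2 = -4 + ((-2 + R)/(-2))/2 = -4 + ((-2 + R)*(-½))/2 = -4 + (1 - R/2)/2 = -4 + (½ - R/4) = -7/2 - R/4)
(-20*(10/(-9) - 5/(-6)))*h(-5, 5) = (-20*(10/(-9) - 5/(-6)))*(-7/2 - ¼*5) = (-20*(10*(-⅑) - 5*(-⅙)))*(-7/2 - 5/4) = -20*(-10/9 + ⅚)*(-19/4) = -20*(-5/18)*(-19/4) = (50/9)*(-19/4) = -475/18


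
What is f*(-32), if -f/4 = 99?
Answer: 12672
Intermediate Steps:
f = -396 (f = -4*99 = -396)
f*(-32) = -396*(-32) = 12672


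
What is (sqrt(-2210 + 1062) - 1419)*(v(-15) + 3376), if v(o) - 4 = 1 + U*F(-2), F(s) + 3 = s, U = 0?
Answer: -4797639 + 6762*I*sqrt(287) ≈ -4.7976e+6 + 1.1456e+5*I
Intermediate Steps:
F(s) = -3 + s
v(o) = 5 (v(o) = 4 + (1 + 0*(-3 - 2)) = 4 + (1 + 0*(-5)) = 4 + (1 + 0) = 4 + 1 = 5)
(sqrt(-2210 + 1062) - 1419)*(v(-15) + 3376) = (sqrt(-2210 + 1062) - 1419)*(5 + 3376) = (sqrt(-1148) - 1419)*3381 = (2*I*sqrt(287) - 1419)*3381 = (-1419 + 2*I*sqrt(287))*3381 = -4797639 + 6762*I*sqrt(287)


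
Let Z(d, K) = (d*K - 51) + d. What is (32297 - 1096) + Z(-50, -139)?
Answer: 38050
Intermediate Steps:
Z(d, K) = -51 + d + K*d (Z(d, K) = (K*d - 51) + d = (-51 + K*d) + d = -51 + d + K*d)
(32297 - 1096) + Z(-50, -139) = (32297 - 1096) + (-51 - 50 - 139*(-50)) = 31201 + (-51 - 50 + 6950) = 31201 + 6849 = 38050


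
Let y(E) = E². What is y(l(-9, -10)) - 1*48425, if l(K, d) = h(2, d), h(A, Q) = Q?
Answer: -48325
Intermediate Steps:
l(K, d) = d
y(l(-9, -10)) - 1*48425 = (-10)² - 1*48425 = 100 - 48425 = -48325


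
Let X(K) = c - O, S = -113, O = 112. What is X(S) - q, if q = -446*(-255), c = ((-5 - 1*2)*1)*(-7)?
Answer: -113793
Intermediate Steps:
c = 49 (c = ((-5 - 2)*1)*(-7) = -7*1*(-7) = -7*(-7) = 49)
q = 113730
X(K) = -63 (X(K) = 49 - 1*112 = 49 - 112 = -63)
X(S) - q = -63 - 1*113730 = -63 - 113730 = -113793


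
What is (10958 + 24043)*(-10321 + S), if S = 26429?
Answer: 563796108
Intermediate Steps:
(10958 + 24043)*(-10321 + S) = (10958 + 24043)*(-10321 + 26429) = 35001*16108 = 563796108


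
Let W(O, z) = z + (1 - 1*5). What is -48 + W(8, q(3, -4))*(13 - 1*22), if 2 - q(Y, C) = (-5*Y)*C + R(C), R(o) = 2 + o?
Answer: 492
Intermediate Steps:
q(Y, C) = -C + 5*C*Y (q(Y, C) = 2 - ((-5*Y)*C + (2 + C)) = 2 - (-5*C*Y + (2 + C)) = 2 - (2 + C - 5*C*Y) = 2 + (-2 - C + 5*C*Y) = -C + 5*C*Y)
W(O, z) = -4 + z (W(O, z) = z + (1 - 5) = z - 4 = -4 + z)
-48 + W(8, q(3, -4))*(13 - 1*22) = -48 + (-4 - 4*(-1 + 5*3))*(13 - 1*22) = -48 + (-4 - 4*(-1 + 15))*(13 - 22) = -48 + (-4 - 4*14)*(-9) = -48 + (-4 - 56)*(-9) = -48 - 60*(-9) = -48 + 540 = 492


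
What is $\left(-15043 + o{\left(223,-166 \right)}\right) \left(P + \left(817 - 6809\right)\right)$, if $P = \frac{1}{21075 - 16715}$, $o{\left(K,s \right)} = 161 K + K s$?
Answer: $\frac{211064836401}{2180} \approx 9.6819 \cdot 10^{7}$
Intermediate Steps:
$P = \frac{1}{4360} \approx 0.00022936$
$\left(-15043 + o{\left(223,-166 \right)}\right) \left(P + \left(817 - 6809\right)\right) = \left(-15043 + 223 \left(161 - 166\right)\right) \left(\frac{1}{4360} + \left(817 - 6809\right)\right) = \left(-15043 + 223 \left(-5\right)\right) \left(\frac{1}{4360} - 5992\right) = \left(-15043 - 1115\right) \left(- \frac{26125119}{4360}\right) = \left(-16158\right) \left(- \frac{26125119}{4360}\right) = \frac{211064836401}{2180}$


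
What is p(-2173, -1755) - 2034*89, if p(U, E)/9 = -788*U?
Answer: 15229890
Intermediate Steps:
p(U, E) = -7092*U (p(U, E) = 9*(-788*U) = -7092*U)
p(-2173, -1755) - 2034*89 = -7092*(-2173) - 2034*89 = 15410916 - 1*181026 = 15410916 - 181026 = 15229890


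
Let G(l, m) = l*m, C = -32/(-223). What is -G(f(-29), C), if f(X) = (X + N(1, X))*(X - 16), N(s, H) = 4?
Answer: -36000/223 ≈ -161.44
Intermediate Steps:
C = 32/223 (C = -32*(-1/223) = 32/223 ≈ 0.14350)
f(X) = (-16 + X)*(4 + X) (f(X) = (X + 4)*(X - 16) = (4 + X)*(-16 + X) = (-16 + X)*(4 + X))
-G(f(-29), C) = -(-64 + (-29)**2 - 12*(-29))*32/223 = -(-64 + 841 + 348)*32/223 = -1125*32/223 = -1*36000/223 = -36000/223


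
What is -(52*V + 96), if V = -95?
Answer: 4844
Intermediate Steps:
-(52*V + 96) = -(52*(-95) + 96) = -(-4940 + 96) = -1*(-4844) = 4844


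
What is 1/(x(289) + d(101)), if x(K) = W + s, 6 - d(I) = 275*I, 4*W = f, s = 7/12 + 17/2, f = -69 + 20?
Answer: -6/166633 ≈ -3.6007e-5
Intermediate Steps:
f = -49
s = 109/12 (s = 7*(1/12) + 17*(1/2) = 7/12 + 17/2 = 109/12 ≈ 9.0833)
W = -49/4 (W = (1/4)*(-49) = -49/4 ≈ -12.250)
d(I) = 6 - 275*I
x(K) = -19/6 (x(K) = -49/4 + 109/12 = -19/6)
1/(x(289) + d(101)) = 1/(-19/6 + (6 - 275*101)) = 1/(-19/6 + (6 - 27775)) = 1/(-19/6 - 27769) = 1/(-166633/6) = -6/166633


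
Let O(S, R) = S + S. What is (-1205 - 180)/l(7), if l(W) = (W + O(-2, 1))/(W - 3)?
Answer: -5540/3 ≈ -1846.7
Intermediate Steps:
O(S, R) = 2*S
l(W) = (-4 + W)/(-3 + W) (l(W) = (W + 2*(-2))/(W - 3) = (W - 4)/(-3 + W) = (-4 + W)/(-3 + W))
(-1205 - 180)/l(7) = (-1205 - 180)/(((-4 + 7)/(-3 + 7))) = -1385/(3/4) = -1385/((¼)*3) = -1385/(¾) = (4/3)*(-1385) = -5540/3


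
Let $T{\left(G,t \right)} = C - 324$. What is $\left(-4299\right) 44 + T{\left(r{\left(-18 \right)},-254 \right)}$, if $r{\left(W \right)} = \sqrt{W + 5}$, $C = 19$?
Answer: $-189461$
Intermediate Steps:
$r{\left(W \right)} = \sqrt{5 + W}$
$T{\left(G,t \right)} = -305$ ($T{\left(G,t \right)} = 19 - 324 = -305$)
$\left(-4299\right) 44 + T{\left(r{\left(-18 \right)},-254 \right)} = \left(-4299\right) 44 - 305 = -189156 - 305 = -189461$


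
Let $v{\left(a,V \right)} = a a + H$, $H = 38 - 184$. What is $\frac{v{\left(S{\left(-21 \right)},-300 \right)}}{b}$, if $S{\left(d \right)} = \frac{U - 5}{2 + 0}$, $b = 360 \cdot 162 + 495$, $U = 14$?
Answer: $- \frac{503}{235260} \approx -0.0021381$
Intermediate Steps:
$H = -146$
$b = 58815$ ($b = 58320 + 495 = 58815$)
$S{\left(d \right)} = \frac{9}{2}$ ($S{\left(d \right)} = \frac{14 - 5}{2 + 0} = \frac{9}{2}$)
$v{\left(a,V \right)} = -146 + a^{2}$ ($v{\left(a,V \right)} = a a - 146 = a^{2} - 146 = -146 + a^{2}$)
$\frac{v{\left(S{\left(-21 \right)},-300 \right)}}{b} = \frac{-146 + \left(\frac{9}{2}\right)^{2}}{58815} = \left(-146 + \frac{81}{4}\right) \frac{1}{58815} = \left(- \frac{503}{4}\right) \frac{1}{58815} = - \frac{503}{235260}$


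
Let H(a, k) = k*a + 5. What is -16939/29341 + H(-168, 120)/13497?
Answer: -63076426/30462729 ≈ -2.0706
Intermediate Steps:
H(a, k) = 5 + a*k (H(a, k) = a*k + 5 = 5 + a*k)
-16939/29341 + H(-168, 120)/13497 = -16939/29341 + (5 - 168*120)/13497 = -16939*1/29341 + (5 - 20160)*(1/13497) = -1303/2257 - 20155*1/13497 = -1303/2257 - 20155/13497 = -63076426/30462729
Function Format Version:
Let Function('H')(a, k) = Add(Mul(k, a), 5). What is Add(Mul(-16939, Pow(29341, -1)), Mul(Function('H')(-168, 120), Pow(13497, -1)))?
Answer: Rational(-63076426, 30462729) ≈ -2.0706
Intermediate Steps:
Function('H')(a, k) = Add(5, Mul(a, k)) (Function('H')(a, k) = Add(Mul(a, k), 5) = Add(5, Mul(a, k)))
Add(Mul(-16939, Pow(29341, -1)), Mul(Function('H')(-168, 120), Pow(13497, -1))) = Add(Mul(-16939, Pow(29341, -1)), Mul(Add(5, Mul(-168, 120)), Pow(13497, -1))) = Add(Mul(-16939, Rational(1, 29341)), Mul(Add(5, -20160), Rational(1, 13497))) = Add(Rational(-1303, 2257), Mul(-20155, Rational(1, 13497))) = Add(Rational(-1303, 2257), Rational(-20155, 13497)) = Rational(-63076426, 30462729)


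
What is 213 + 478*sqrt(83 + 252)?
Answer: 213 + 478*sqrt(335) ≈ 8961.8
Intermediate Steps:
213 + 478*sqrt(83 + 252) = 213 + 478*sqrt(335)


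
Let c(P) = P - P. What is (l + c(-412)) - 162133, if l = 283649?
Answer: 121516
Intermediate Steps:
c(P) = 0
(l + c(-412)) - 162133 = (283649 + 0) - 162133 = 283649 - 162133 = 121516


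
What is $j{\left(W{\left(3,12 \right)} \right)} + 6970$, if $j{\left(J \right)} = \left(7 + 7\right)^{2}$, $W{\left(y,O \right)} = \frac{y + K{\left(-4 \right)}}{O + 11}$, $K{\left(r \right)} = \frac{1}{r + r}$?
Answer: $7166$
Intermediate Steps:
$K{\left(r \right)} = \frac{1}{2 r}$
$W{\left(y,O \right)} = \frac{- \frac{1}{8} + y}{11 + O}$ ($W{\left(y,O \right)} = \frac{y + \frac{1}{2 \left(-4\right)}}{O + 11} = \frac{y + \frac{1}{2} \left(- \frac{1}{4}\right)}{11 + O} = \frac{y - \frac{1}{8}}{11 + O} = \frac{- \frac{1}{8} + y}{11 + O}$)
$j{\left(J \right)} = 196$ ($j{\left(J \right)} = 14^{2} = 196$)
$j{\left(W{\left(3,12 \right)} \right)} + 6970 = 196 + 6970 = 7166$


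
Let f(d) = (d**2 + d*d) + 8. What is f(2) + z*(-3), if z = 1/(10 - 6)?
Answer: 61/4 ≈ 15.250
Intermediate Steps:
z = 1/4 ≈ 0.25000
f(d) = 8 + 2*d**2 (f(d) = (d**2 + d**2) + 8 = 2*d**2 + 8 = 8 + 2*d**2)
f(2) + z*(-3) = (8 + 2*2**2) + (1/4)*(-3) = (8 + 2*4) - 3/4 = (8 + 8) - 3/4 = 16 - 3/4 = 61/4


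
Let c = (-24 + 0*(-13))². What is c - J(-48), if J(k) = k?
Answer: 624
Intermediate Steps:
c = 576 (c = (-24 + 0)² = (-24)² = 576)
c - J(-48) = 576 - 1*(-48) = 576 + 48 = 624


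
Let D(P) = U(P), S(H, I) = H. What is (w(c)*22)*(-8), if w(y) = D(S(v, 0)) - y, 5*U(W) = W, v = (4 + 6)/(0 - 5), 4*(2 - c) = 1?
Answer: 1892/5 ≈ 378.40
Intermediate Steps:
c = 7/4 (c = 2 - 1/4*1 = 2 - 1/4 = 7/4 ≈ 1.7500)
v = -2 (v = 10/(-5) = 10*(-1/5) = -2)
U(W) = W/5
D(P) = P/5
w(y) = -2/5 - y (w(y) = (1/5)*(-2) - y = -2/5 - y)
(w(c)*22)*(-8) = ((-2/5 - 1*7/4)*22)*(-8) = ((-2/5 - 7/4)*22)*(-8) = -43/20*22*(-8) = -473/10*(-8) = 1892/5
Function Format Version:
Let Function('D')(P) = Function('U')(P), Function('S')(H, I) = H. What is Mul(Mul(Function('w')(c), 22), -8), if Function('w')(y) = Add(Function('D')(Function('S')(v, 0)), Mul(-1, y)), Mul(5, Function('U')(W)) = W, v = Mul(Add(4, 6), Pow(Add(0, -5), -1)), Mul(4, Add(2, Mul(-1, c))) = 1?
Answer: Rational(1892, 5) ≈ 378.40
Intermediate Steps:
c = Rational(7, 4) (c = Add(2, Mul(Rational(-1, 4), 1)) = Add(2, Rational(-1, 4)) = Rational(7, 4) ≈ 1.7500)
v = -2 (v = Mul(10, Pow(-5, -1)) = Mul(10, Rational(-1, 5)) = -2)
Function('U')(W) = Mul(Rational(1, 5), W)
Function('D')(P) = Mul(Rational(1, 5), P)
Function('w')(y) = Add(Rational(-2, 5), Mul(-1, y)) (Function('w')(y) = Add(Mul(Rational(1, 5), -2), Mul(-1, y)) = Add(Rational(-2, 5), Mul(-1, y)))
Mul(Mul(Function('w')(c), 22), -8) = Mul(Mul(Add(Rational(-2, 5), Mul(-1, Rational(7, 4))), 22), -8) = Mul(Mul(Add(Rational(-2, 5), Rational(-7, 4)), 22), -8) = Mul(Mul(Rational(-43, 20), 22), -8) = Mul(Rational(-473, 10), -8) = Rational(1892, 5)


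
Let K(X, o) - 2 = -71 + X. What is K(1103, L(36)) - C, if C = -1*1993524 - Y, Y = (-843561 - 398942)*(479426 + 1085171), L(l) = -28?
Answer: -1944014471733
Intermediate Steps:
K(X, o) = -69 + X (K(X, o) = 2 + (-71 + X) = -69 + X)
Y = -1944016466291 (Y = -1242503*1564597 = -1944016466291)
C = 1944014472767 (C = -1*1993524 - 1*(-1944016466291) = -1993524 + 1944016466291 = 1944014472767)
K(1103, L(36)) - C = (-69 + 1103) - 1*1944014472767 = 1034 - 1944014472767 = -1944014471733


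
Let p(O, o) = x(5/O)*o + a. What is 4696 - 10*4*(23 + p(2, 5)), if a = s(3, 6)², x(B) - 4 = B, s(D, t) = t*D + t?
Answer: -20564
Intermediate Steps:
s(D, t) = t + D*t (s(D, t) = D*t + t = t + D*t)
x(B) = 4 + B
a = 576 (a = (6*(1 + 3))² = (6*4)² = 24² = 576)
p(O, o) = 576 + o*(4 + 5/O) (p(O, o) = (4 + 5/O)*o + 576 = o*(4 + 5/O) + 576 = 576 + o*(4 + 5/O))
4696 - 10*4*(23 + p(2, 5)) = 4696 - 10*4*(23 + (576 + 4*5 + 5*5/2)) = 4696 - 40*(23 + (576 + 20 + 5*5*(½))) = 4696 - 40*(23 + (576 + 20 + 25/2)) = 4696 - 40*(23 + 1217/2) = 4696 - 40*1263/2 = 4696 - 1*25260 = 4696 - 25260 = -20564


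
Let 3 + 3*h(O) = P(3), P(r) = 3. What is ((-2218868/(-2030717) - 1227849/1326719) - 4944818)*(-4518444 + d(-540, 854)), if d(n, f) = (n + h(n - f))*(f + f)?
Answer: 72483396922494117414103620/2694190827523 ≈ 2.6904e+13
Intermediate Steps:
h(O) = 0 (h(O) = -1 + (⅓)*3 = -1 + 1 = 0)
d(n, f) = 2*f*n (d(n, f) = (n + 0)*(f + f) = n*(2*f) = 2*f*n)
((-2218868/(-2030717) - 1227849/1326719) - 4944818)*(-4518444 + d(-540, 854)) = ((-2218868/(-2030717) - 1227849/1326719) - 4944818)*(-4518444 + 2*854*(-540)) = ((-2218868*(-1/2030717) - 1227849*1/1326719) - 4944818)*(-4518444 - 922320) = ((2218868/2030717 - 1227849/1326719) - 4944818)*(-5440764) = (450400496359/2694190827523 - 4944818)*(-5440764) = -13322282848970129455/2694190827523*(-5440764) = 72483396922494117414103620/2694190827523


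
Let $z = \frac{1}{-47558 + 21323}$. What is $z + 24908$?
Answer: $\frac{653461379}{26235} \approx 24908.0$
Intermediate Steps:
$z = - \frac{1}{26235}$ ($z = \frac{1}{-26235} = - \frac{1}{26235} \approx -3.8117 \cdot 10^{-5}$)
$z + 24908 = - \frac{1}{26235} + 24908 = \frac{653461379}{26235}$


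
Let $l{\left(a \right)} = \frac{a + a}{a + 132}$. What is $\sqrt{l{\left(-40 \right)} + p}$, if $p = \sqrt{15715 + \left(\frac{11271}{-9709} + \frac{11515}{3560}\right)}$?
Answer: $\frac{\sqrt{-1373873790289840 + 457109429 \sqrt{187767613684904190}}}{39748646} \approx 11.158$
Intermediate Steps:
$l{\left(a \right)} = \frac{2 a}{132 + a}$
$p = \frac{\sqrt{187767613684904190}}{3456404}$ ($p = \sqrt{15715 + \left(11271 \left(- \frac{1}{9709}\right) + 11515 \cdot \frac{1}{3560}\right)} = \sqrt{15715 + \left(- \frac{11271}{9709} + \frac{2303}{712}\right)} = \sqrt{15715 + \frac{14334875}{6912808}} = \sqrt{\frac{108649112595}{6912808}} = \frac{\sqrt{187767613684904190}}{3456404} \approx 125.37$)
$\sqrt{l{\left(-40 \right)} + p} = \sqrt{2 \left(-40\right) \frac{1}{132 - 40} + \frac{\sqrt{187767613684904190}}{3456404}} = \sqrt{2 \left(-40\right) \frac{1}{92} + \frac{\sqrt{187767613684904190}}{3456404}} = \sqrt{- \frac{20}{23} + \frac{\sqrt{187767613684904190}}{3456404}}$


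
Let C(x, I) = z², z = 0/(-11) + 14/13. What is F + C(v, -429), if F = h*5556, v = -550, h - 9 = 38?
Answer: 44131504/169 ≈ 2.6113e+5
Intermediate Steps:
h = 47 (h = 9 + 38 = 47)
F = 261132 (F = 47*5556 = 261132)
z = 14/13 (z = 0*(-1/11) + 14*(1/13) = 0 + 14/13 = 14/13 ≈ 1.0769)
C(x, I) = 196/169 (C(x, I) = (14/13)² = 196/169)
F + C(v, -429) = 261132 + 196/169 = 44131504/169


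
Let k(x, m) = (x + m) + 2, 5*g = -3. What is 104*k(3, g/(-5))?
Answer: 13312/25 ≈ 532.48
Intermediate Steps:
g = -3/5 (g = (1/5)*(-3) = -3/5 ≈ -0.60000)
k(x, m) = 2 + m + x (k(x, m) = (m + x) + 2 = 2 + m + x)
104*k(3, g/(-5)) = 104*(2 - 3/5/(-5) + 3) = 104*(2 - 3/5*(-1/5) + 3) = 104*(2 + 3/25 + 3) = 104*(128/25) = 13312/25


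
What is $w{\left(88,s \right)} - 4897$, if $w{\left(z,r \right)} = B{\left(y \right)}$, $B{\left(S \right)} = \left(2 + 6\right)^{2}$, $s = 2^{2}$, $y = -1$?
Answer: $-4833$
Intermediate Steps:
$s = 4$
$B{\left(S \right)} = 64$ ($B{\left(S \right)} = 8^{2} = 64$)
$w{\left(z,r \right)} = 64$
$w{\left(88,s \right)} - 4897 = 64 - 4897 = -4833$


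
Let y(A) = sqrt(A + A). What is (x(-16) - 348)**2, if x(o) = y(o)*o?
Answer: 112912 + 44544*I*sqrt(2) ≈ 1.1291e+5 + 62995.0*I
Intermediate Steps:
y(A) = sqrt(2)*sqrt(A) (y(A) = sqrt(2*A) = sqrt(2)*sqrt(A))
x(o) = sqrt(2)*o**(3/2) (x(o) = (sqrt(2)*sqrt(o))*o = sqrt(2)*o**(3/2))
(x(-16) - 348)**2 = (sqrt(2)*(-16)**(3/2) - 348)**2 = (sqrt(2)*(-64*I) - 348)**2 = (-64*I*sqrt(2) - 348)**2 = (-348 - 64*I*sqrt(2))**2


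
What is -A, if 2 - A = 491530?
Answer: 491528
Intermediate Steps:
A = -491528 (A = 2 - 1*491530 = 2 - 491530 = -491528)
-A = -1*(-491528) = 491528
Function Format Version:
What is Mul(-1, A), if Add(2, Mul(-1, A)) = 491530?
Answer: 491528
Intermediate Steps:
A = -491528 (A = Add(2, Mul(-1, 491530)) = Add(2, -491530) = -491528)
Mul(-1, A) = Mul(-1, -491528) = 491528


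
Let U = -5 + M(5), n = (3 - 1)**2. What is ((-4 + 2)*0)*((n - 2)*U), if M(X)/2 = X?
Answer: 0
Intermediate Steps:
M(X) = 2*X
n = 4 (n = 2**2 = 4)
U = 5 (U = -5 + 2*5 = -5 + 10 = 5)
((-4 + 2)*0)*((n - 2)*U) = ((-4 + 2)*0)*((4 - 2)*5) = (-2*0)*(2*5) = 0*10 = 0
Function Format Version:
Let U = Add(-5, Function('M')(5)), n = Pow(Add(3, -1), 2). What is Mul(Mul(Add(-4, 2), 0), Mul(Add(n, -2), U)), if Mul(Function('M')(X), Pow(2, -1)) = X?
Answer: 0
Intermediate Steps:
Function('M')(X) = Mul(2, X)
n = 4 (n = Pow(2, 2) = 4)
U = 5 (U = Add(-5, Mul(2, 5)) = Add(-5, 10) = 5)
Mul(Mul(Add(-4, 2), 0), Mul(Add(n, -2), U)) = Mul(Mul(Add(-4, 2), 0), Mul(Add(4, -2), 5)) = Mul(Mul(-2, 0), Mul(2, 5)) = Mul(0, 10) = 0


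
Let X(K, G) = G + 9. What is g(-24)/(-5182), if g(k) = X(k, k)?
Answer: 15/5182 ≈ 0.0028946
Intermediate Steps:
X(K, G) = 9 + G
g(k) = 9 + k
g(-24)/(-5182) = (9 - 24)/(-5182) = -15*(-1/5182) = 15/5182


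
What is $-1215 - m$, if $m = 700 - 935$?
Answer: $-980$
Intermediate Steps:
$m = -235$ ($m = 700 - 935 = -235$)
$-1215 - m = -1215 - -235 = -1215 + 235 = -980$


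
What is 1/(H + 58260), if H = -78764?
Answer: -1/20504 ≈ -4.8771e-5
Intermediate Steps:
1/(H + 58260) = 1/(-78764 + 58260) = 1/(-20504) = -1/20504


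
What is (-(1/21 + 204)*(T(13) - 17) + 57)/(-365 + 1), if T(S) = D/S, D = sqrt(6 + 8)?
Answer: -37021/3822 + 4285*sqrt(14)/99372 ≈ -9.5249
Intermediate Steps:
D = sqrt(14) ≈ 3.7417
T(S) = sqrt(14)/S
(-(1/21 + 204)*(T(13) - 17) + 57)/(-365 + 1) = (-(1/21 + 204)*(sqrt(14)/13 - 17) + 57)/(-365 + 1) = (-(1/21 + 204)*(sqrt(14)*(1/13) - 17) + 57)/(-364) = (-4285*(sqrt(14)/13 - 17)/21 + 57)*(-1/364) = (-4285*(-17 + sqrt(14)/13)/21 + 57)*(-1/364) = (-(-72845/21 + 4285*sqrt(14)/273) + 57)*(-1/364) = ((72845/21 - 4285*sqrt(14)/273) + 57)*(-1/364) = (74042/21 - 4285*sqrt(14)/273)*(-1/364) = -37021/3822 + 4285*sqrt(14)/99372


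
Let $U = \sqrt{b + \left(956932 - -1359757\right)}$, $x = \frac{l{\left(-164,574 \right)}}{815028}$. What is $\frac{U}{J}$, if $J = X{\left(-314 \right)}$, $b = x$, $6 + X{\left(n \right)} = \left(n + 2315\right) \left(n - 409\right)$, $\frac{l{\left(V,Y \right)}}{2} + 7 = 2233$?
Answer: $- \frac{\sqrt{10686864514970478}}{98260386951} \approx -0.0010521$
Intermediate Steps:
$l{\left(V,Y \right)} = 4452$ ($l{\left(V,Y \right)} = -14 + 2 \cdot 2233 = -14 + 4466 = 4452$)
$X{\left(n \right)} = -6 + \left(-409 + n\right) \left(2315 + n\right)$ ($X{\left(n \right)} = -6 + \left(n + 2315\right) \left(n - 409\right) = -6 + \left(2315 + n\right) \left(-409 + n\right) = -6 + \left(-409 + n\right) \left(2315 + n\right)$)
$x = \frac{371}{67919}$ ($x = \frac{4452}{815028} = 4452 \cdot \frac{1}{815028} = \frac{371}{67919} \approx 0.0054624$)
$b = \frac{371}{67919} \approx 0.0054624$
$J = -1446729$ ($J = -946841 + \left(-314\right)^{2} + 1906 \left(-314\right) = -946841 + 98596 - 598484 = -1446729$)
$U = \frac{\sqrt{10686864514970478}}{67919}$ ($U = \sqrt{\frac{371}{67919} + \left(956932 - -1359757\right)} = \sqrt{\frac{371}{67919} + \left(956932 + 1359757\right)} = \sqrt{\frac{371}{67919} + 2316689} = \sqrt{\frac{157347200562}{67919}} = \frac{\sqrt{10686864514970478}}{67919} \approx 1522.1$)
$\frac{U}{J} = \frac{\frac{1}{67919} \sqrt{10686864514970478}}{-1446729} = \frac{\sqrt{10686864514970478}}{67919} \left(- \frac{1}{1446729}\right) = - \frac{\sqrt{10686864514970478}}{98260386951}$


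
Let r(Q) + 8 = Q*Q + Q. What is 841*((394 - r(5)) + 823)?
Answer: 1004995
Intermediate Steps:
r(Q) = -8 + Q + Q² (r(Q) = -8 + (Q*Q + Q) = -8 + (Q² + Q) = -8 + (Q + Q²) = -8 + Q + Q²)
841*((394 - r(5)) + 823) = 841*((394 - (-8 + 5 + 5²)) + 823) = 841*((394 - (-8 + 5 + 25)) + 823) = 841*((394 - 1*22) + 823) = 841*((394 - 22) + 823) = 841*(372 + 823) = 841*1195 = 1004995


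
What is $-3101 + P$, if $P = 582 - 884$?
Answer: $-3403$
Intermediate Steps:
$P = -302$ ($P = 582 - 884 = -302$)
$-3101 + P = -3101 - 302 = -3403$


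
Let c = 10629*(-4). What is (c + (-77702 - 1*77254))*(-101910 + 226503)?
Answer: -24603628896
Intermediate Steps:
c = -42516
(c + (-77702 - 1*77254))*(-101910 + 226503) = (-42516 + (-77702 - 1*77254))*(-101910 + 226503) = (-42516 + (-77702 - 77254))*124593 = (-42516 - 154956)*124593 = -197472*124593 = -24603628896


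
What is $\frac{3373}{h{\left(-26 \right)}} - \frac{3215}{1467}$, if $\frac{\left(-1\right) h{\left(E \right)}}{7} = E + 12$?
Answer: $\frac{4633121}{143766} \approx 32.227$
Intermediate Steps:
$h{\left(E \right)} = -84 - 7 E$ ($h{\left(E \right)} = - 7 \left(E + 12\right) = - 7 \left(12 + E\right) = -84 - 7 E$)
$\frac{3373}{h{\left(-26 \right)}} - \frac{3215}{1467} = \frac{3373}{-84 - -182} - \frac{3215}{1467} = \frac{3373}{-84 + 182} - \frac{3215}{1467} = \frac{3373}{98} - \frac{3215}{1467} = \frac{4633121}{143766}$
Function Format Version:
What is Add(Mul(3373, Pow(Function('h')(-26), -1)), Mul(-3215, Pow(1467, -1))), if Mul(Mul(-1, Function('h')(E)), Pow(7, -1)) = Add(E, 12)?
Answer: Rational(4633121, 143766) ≈ 32.227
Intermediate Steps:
Function('h')(E) = Add(-84, Mul(-7, E)) (Function('h')(E) = Mul(-7, Add(E, 12)) = Mul(-7, Add(12, E)) = Add(-84, Mul(-7, E)))
Add(Mul(3373, Pow(Function('h')(-26), -1)), Mul(-3215, Pow(1467, -1))) = Add(Mul(3373, Pow(Add(-84, Mul(-7, -26)), -1)), Mul(-3215, Pow(1467, -1))) = Add(Mul(3373, Pow(Add(-84, 182), -1)), Mul(-3215, Rational(1, 1467))) = Add(Mul(3373, Pow(98, -1)), Rational(-3215, 1467)) = Add(Mul(3373, Rational(1, 98)), Rational(-3215, 1467)) = Add(Rational(3373, 98), Rational(-3215, 1467)) = Rational(4633121, 143766)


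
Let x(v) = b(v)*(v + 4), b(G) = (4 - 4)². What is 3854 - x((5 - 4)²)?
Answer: 3854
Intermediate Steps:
b(G) = 0 (b(G) = 0² = 0)
x(v) = 0 (x(v) = 0*(v + 4) = 0*(4 + v) = 0)
3854 - x((5 - 4)²) = 3854 - 1*0 = 3854 + 0 = 3854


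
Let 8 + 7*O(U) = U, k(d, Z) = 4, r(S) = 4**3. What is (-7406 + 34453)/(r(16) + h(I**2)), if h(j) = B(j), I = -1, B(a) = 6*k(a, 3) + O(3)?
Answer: 189329/611 ≈ 309.87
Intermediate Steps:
r(S) = 64
O(U) = -8/7 + U/7
B(a) = 163/7 (B(a) = 6*4 + (-8/7 + (1/7)*3) = 24 + (-8/7 + 3/7) = 24 - 5/7 = 163/7)
h(j) = 163/7
(-7406 + 34453)/(r(16) + h(I**2)) = (-7406 + 34453)/(64 + 163/7) = 27047/(611/7) = 27047*(7/611) = 189329/611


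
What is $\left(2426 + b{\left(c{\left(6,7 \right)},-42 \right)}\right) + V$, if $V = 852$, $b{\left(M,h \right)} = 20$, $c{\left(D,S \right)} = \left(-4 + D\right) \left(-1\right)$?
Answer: $3298$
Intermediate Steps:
$c{\left(D,S \right)} = 4 - D$
$\left(2426 + b{\left(c{\left(6,7 \right)},-42 \right)}\right) + V = \left(2426 + 20\right) + 852 = 2446 + 852 = 3298$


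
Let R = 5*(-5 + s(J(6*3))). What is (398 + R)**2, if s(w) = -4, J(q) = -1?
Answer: 124609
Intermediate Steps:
R = -45 (R = 5*(-5 - 4) = 5*(-9) = -45)
(398 + R)**2 = (398 - 45)**2 = 353**2 = 124609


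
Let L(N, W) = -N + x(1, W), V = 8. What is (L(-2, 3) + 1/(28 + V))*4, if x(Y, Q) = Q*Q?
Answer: 397/9 ≈ 44.111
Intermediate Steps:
x(Y, Q) = Q**2
L(N, W) = W**2 - N (L(N, W) = -N + W**2 = W**2 - N)
(L(-2, 3) + 1/(28 + V))*4 = ((3**2 - 1*(-2)) + 1/(28 + 8))*4 = ((9 + 2) + 1/36)*4 = (11 + 1/36)*4 = (397/36)*4 = 397/9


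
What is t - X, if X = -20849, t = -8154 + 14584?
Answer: 27279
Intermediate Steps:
t = 6430
t - X = 6430 - 1*(-20849) = 6430 + 20849 = 27279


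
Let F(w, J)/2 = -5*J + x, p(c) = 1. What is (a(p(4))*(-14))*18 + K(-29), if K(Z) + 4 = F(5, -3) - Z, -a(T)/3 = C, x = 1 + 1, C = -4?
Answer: -2965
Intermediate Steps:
x = 2
F(w, J) = 4 - 10*J (F(w, J) = 2*(-5*J + 2) = 2*(2 - 5*J) = 4 - 10*J)
a(T) = 12 (a(T) = -3*(-4) = 12)
K(Z) = 30 - Z (K(Z) = -4 + ((4 - 10*(-3)) - Z) = -4 + ((4 + 30) - Z) = -4 + (34 - Z) = 30 - Z)
(a(p(4))*(-14))*18 + K(-29) = (12*(-14))*18 + (30 - 1*(-29)) = -168*18 + (30 + 29) = -3024 + 59 = -2965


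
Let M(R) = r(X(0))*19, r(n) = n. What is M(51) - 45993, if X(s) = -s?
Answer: -45993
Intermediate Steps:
M(R) = 0 (M(R) = -1*0*19 = 0*19 = 0)
M(51) - 45993 = 0 - 45993 = -45993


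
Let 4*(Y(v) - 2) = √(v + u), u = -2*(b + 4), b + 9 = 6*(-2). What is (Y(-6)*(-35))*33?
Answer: -2310 - 1155*√7/2 ≈ -3837.9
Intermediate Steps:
b = -21 (b = -9 + 6*(-2) = -9 - 12 = -21)
u = 34 (u = -2*(-21 + 4) = -2*(-17) = 34)
Y(v) = 2 + √(34 + v)/4 (Y(v) = 2 + √(v + 34)/4 = 2 + √(34 + v)/4)
(Y(-6)*(-35))*33 = ((2 + √(34 - 6)/4)*(-35))*33 = ((2 + √28/4)*(-35))*33 = ((2 + (2*√7)/4)*(-35))*33 = ((2 + √7/2)*(-35))*33 = (-70 - 35*√7/2)*33 = -2310 - 1155*√7/2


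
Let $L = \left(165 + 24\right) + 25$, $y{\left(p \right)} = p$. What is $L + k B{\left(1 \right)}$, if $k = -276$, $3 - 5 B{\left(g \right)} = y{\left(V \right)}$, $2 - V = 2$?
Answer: $\frac{242}{5} \approx 48.4$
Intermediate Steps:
$V = 0$ ($V = 2 - 2 = 0$)
$B{\left(g \right)} = \frac{3}{5}$ ($B{\left(g \right)} = \frac{3}{5} - 0 = \frac{3}{5} + 0 = \frac{3}{5}$)
$L = 214$ ($L = 189 + 25 = 214$)
$L + k B{\left(1 \right)} = 214 - \frac{828}{5} = \frac{242}{5}$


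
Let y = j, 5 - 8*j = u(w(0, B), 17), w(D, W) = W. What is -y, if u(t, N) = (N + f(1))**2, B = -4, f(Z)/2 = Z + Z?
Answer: 109/2 ≈ 54.500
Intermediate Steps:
f(Z) = 4*Z (f(Z) = 2*(Z + Z) = 2*(2*Z) = 4*Z)
u(t, N) = (4 + N)**2 (u(t, N) = (N + 4*1)**2 = (N + 4)**2 = (4 + N)**2)
j = -109/2 (j = 5/8 - (4 + 17)**2/8 = 5/8 - 1/8*21**2 = 5/8 - 1/8*441 = 5/8 - 441/8 = -109/2 ≈ -54.500)
y = -109/2 ≈ -54.500
-y = -1*(-109/2) = 109/2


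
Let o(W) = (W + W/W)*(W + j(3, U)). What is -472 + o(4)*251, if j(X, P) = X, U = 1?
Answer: 8313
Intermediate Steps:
o(W) = (1 + W)*(3 + W) (o(W) = (W + W/W)*(W + 3) = (W + 1)*(3 + W) = (1 + W)*(3 + W))
-472 + o(4)*251 = -472 + (3 + 4² + 4*4)*251 = -472 + (3 + 16 + 16)*251 = -472 + 35*251 = -472 + 8785 = 8313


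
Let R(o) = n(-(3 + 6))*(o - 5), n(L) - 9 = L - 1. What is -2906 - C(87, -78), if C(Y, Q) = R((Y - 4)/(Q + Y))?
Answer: -26116/9 ≈ -2901.8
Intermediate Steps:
n(L) = 8 + L (n(L) = 9 + (L - 1) = 9 + (-1 + L) = 8 + L)
R(o) = 5 - o (R(o) = (8 - (3 + 6))*(o - 5) = (8 - 1*9)*(-5 + o) = (8 - 9)*(-5 + o) = -(-5 + o) = 5 - o)
C(Y, Q) = 5 - (-4 + Y)/(Q + Y) (C(Y, Q) = 5 - (Y - 4)/(Q + Y) = 5 - (-4 + Y)/(Q + Y))
-2906 - C(87, -78) = -2906 - (4 + 4*87 + 5*(-78))/(-78 + 87) = -2906 - (4 + 348 - 390)/9 = -2906 - (-38)/9 = -2906 - 1*(-38/9) = -2906 + 38/9 = -26116/9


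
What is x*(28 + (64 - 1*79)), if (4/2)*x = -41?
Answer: -533/2 ≈ -266.50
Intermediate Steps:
x = -41/2 (x = (½)*(-41) = -41/2 ≈ -20.500)
x*(28 + (64 - 1*79)) = -41*(28 + (64 - 1*79))/2 = -41*(28 + (64 - 79))/2 = -41*(28 - 15)/2 = -41/2*13 = -533/2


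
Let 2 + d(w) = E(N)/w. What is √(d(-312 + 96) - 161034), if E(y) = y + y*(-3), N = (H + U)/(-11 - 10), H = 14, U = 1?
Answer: I*√2556607641/126 ≈ 401.29*I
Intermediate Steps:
N = -5/7 (N = (14 + 1)/(-11 - 10) = 15/(-21) = 15*(-1/21) = -5/7 ≈ -0.71429)
E(y) = -2*y (E(y) = y - 3*y = -2*y)
d(w) = -2 + 10/(7*w) (d(w) = -2 + (-2*(-5/7))/w = -2 + 10/(7*w))
√(d(-312 + 96) - 161034) = √((-2 + 10/(7*(-312 + 96))) - 161034) = √((-2 + (10/7)/(-216)) - 161034) = √((-2 + (10/7)*(-1/216)) - 161034) = √((-2 - 5/756) - 161034) = √(-1517/756 - 161034) = √(-121743221/756) = I*√2556607641/126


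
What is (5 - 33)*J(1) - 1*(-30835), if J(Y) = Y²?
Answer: 30807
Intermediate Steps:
(5 - 33)*J(1) - 1*(-30835) = (5 - 33)*1² - 1*(-30835) = -28*1 + 30835 = -28 + 30835 = 30807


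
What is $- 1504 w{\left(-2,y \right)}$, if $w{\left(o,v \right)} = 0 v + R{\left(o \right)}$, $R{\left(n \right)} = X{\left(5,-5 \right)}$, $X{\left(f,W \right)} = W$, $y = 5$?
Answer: $7520$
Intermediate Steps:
$R{\left(n \right)} = -5$
$w{\left(o,v \right)} = -5$ ($w{\left(o,v \right)} = 0 v - 5 = 0 - 5 = -5$)
$- 1504 w{\left(-2,y \right)} = \left(-1504\right) \left(-5\right) = 7520$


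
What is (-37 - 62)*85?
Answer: -8415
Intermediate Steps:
(-37 - 62)*85 = -99*85 = -8415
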